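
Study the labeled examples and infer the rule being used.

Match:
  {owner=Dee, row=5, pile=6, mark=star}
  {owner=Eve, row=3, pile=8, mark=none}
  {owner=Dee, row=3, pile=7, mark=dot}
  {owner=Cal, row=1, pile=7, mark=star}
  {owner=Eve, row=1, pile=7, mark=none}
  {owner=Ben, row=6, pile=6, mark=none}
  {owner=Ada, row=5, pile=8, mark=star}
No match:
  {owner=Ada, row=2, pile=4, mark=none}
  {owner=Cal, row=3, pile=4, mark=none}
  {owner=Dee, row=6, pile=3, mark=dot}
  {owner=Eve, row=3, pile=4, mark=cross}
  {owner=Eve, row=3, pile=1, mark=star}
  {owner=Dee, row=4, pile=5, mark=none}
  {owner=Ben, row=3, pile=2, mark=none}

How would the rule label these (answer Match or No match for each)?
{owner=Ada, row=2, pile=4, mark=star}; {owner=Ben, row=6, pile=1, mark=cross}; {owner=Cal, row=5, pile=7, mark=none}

A rule that fits every label: pile ≥ 6 — true of each 'Match' example, false of each 'No match' one.
{owner=Ada, row=2, pile=4, mark=star}: pile = 4, doesn't match → No match.
{owner=Ben, row=6, pile=1, mark=cross}: pile = 1, doesn't match → No match.
{owner=Cal, row=5, pile=7, mark=none}: pile = 7, checks out → Match.

No match, No match, Match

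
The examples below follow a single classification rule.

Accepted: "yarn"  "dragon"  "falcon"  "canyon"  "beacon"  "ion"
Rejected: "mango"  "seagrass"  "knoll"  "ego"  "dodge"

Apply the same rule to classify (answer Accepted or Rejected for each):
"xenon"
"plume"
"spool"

Rule: ends with 'n'. This holds for each 'Accepted' example and fails for each 'Rejected' one.
Accepted: "xenon", since ends with 'n'. Rejected: "plume", since ends with 'e'. Rejected: "spool", since ends with 'l'.

Accepted, Rejected, Rejected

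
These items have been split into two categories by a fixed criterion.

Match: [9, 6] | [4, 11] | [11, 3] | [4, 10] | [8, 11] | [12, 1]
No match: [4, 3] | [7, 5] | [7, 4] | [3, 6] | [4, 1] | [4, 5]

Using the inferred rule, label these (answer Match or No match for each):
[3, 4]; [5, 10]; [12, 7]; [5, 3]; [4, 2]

One predicate separates the groups cleanly: sum ≥ 13.
[3, 4] — 3+4 = 7, hence No match. [5, 10] — 5+10 = 15, hence Match. [12, 7] — 12+7 = 19, hence Match. [5, 3] — 5+3 = 8, hence No match. [4, 2] — 4+2 = 6, hence No match.

No match, Match, Match, No match, No match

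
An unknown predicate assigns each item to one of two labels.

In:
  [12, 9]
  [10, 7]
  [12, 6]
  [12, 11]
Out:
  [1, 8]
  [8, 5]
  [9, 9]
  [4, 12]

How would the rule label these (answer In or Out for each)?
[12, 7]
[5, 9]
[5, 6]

In, Out, Out

One predicate separates the groups cleanly: first ≥ 10.
[12, 7]: In (first 12).
[5, 9]: Out (first 5).
[5, 6]: Out (first 5).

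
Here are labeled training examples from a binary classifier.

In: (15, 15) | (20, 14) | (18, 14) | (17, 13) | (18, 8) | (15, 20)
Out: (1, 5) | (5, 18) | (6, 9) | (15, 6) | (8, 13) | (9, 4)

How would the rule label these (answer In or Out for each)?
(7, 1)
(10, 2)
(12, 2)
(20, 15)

Out, Out, Out, In

The rule appears to be: sum ≥ 26.
(7, 1) → 7+1 = 8 → Out.
(10, 2) → 10+2 = 12 → Out.
(12, 2) → 12+2 = 14 → Out.
(20, 15) → 20+15 = 35 → In.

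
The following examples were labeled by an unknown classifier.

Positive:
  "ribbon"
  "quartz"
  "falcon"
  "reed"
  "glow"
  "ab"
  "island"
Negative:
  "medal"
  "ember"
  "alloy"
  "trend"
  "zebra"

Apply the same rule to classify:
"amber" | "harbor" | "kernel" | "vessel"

Negative, Positive, Positive, Positive

All 'Positive' examples share one property — even length — and every 'Negative' example lacks it.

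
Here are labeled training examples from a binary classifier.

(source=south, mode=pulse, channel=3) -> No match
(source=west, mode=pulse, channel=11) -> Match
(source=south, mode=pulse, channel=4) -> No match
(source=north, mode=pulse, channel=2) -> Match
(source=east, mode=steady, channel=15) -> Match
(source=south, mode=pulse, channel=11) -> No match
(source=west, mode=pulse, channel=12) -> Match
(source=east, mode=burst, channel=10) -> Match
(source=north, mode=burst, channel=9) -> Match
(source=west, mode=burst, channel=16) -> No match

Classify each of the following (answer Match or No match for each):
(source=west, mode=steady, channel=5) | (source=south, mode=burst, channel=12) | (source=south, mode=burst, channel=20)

Match, No match, No match

Every 'Match' example satisfies: source is not south AND channel ≤ 15. None of the 'No match' examples do.
(source=west, mode=steady, channel=5) — source is west, channel = 5, hence Match. (source=south, mode=burst, channel=12) — source is south, channel = 12, hence No match. (source=south, mode=burst, channel=20) — source is south, channel = 20, hence No match.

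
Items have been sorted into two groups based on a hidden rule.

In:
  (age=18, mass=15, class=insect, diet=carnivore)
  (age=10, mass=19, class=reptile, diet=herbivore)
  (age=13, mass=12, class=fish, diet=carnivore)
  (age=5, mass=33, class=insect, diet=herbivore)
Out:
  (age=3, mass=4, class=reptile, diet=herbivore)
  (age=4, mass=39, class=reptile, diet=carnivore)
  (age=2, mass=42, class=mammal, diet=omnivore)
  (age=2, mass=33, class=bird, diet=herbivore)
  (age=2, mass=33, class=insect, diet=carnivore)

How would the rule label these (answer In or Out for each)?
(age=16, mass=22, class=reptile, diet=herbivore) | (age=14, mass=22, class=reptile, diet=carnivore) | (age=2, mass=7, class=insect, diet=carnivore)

In, In, Out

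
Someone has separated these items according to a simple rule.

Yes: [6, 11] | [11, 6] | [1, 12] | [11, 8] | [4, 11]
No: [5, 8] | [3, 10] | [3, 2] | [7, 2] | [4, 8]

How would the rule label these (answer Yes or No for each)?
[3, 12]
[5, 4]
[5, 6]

Yes, No, No

The pattern is that an item is 'Yes' exactly when: max ≥ 11.
Yes: [3, 12], since max 12. No: [5, 4], since max 5. No: [5, 6], since max 6.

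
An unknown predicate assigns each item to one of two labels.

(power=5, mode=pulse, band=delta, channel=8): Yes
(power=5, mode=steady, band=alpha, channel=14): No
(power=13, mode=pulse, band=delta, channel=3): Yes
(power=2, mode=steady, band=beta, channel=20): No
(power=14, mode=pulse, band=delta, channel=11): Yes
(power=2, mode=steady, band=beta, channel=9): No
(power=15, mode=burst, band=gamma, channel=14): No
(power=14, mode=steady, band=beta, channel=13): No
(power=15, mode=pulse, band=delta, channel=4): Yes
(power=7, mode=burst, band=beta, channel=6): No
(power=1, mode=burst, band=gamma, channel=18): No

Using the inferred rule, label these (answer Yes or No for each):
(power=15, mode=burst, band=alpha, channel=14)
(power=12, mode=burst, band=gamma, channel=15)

All 'Yes' examples share one property — band is delta — and every 'No' example lacks it.
(power=15, mode=burst, band=alpha, channel=14): band is alpha, fails the rule → No. (power=12, mode=burst, band=gamma, channel=15): band is gamma, fails the rule → No.

No, No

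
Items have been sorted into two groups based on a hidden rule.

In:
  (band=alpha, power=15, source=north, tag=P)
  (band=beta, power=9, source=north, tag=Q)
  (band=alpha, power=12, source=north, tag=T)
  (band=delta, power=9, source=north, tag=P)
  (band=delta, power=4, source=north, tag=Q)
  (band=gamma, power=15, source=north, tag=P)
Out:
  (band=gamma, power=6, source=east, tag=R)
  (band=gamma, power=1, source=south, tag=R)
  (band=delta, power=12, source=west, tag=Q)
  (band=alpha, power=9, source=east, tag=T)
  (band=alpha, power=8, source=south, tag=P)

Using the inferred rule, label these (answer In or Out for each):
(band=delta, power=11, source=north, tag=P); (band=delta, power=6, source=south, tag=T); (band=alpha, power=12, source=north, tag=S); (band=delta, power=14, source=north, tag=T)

One predicate separates the groups cleanly: source is north.
In: (band=delta, power=11, source=north, tag=P), since source is north.
Out: (band=delta, power=6, source=south, tag=T), since source is south.
In: (band=alpha, power=12, source=north, tag=S), since source is north.
In: (band=delta, power=14, source=north, tag=T), since source is north.

In, Out, In, In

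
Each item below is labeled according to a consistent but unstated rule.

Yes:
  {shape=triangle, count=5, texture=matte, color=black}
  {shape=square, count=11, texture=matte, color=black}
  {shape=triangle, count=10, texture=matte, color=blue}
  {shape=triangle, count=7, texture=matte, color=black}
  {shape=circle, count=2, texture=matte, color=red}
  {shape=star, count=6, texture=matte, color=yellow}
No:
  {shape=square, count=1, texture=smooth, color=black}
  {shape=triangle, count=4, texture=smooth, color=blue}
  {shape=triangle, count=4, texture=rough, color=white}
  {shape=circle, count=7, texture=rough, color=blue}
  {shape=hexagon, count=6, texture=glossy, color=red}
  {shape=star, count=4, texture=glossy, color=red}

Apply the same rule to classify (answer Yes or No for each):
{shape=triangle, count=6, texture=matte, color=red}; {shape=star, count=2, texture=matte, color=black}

Yes, Yes

The rule appears to be: texture is matte.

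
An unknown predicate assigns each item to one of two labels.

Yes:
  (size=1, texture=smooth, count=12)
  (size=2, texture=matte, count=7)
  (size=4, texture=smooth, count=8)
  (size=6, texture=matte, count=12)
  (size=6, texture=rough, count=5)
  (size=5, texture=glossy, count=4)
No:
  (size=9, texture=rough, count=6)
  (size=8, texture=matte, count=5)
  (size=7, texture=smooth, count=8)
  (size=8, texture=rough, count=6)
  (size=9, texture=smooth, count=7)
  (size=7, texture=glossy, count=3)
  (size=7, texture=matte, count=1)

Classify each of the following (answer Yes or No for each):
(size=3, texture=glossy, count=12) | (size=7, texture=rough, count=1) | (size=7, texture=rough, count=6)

Rule: size ≤ 6. This holds for each 'Yes' example and fails for each 'No' one.
(size=3, texture=glossy, count=12): Yes (size = 3). (size=7, texture=rough, count=1): No (size = 7). (size=7, texture=rough, count=6): No (size = 7).

Yes, No, No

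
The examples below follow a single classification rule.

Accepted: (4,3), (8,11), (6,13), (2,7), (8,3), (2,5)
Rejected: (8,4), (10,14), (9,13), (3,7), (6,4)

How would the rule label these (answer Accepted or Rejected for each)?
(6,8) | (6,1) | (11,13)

Rejected, Accepted, Rejected

A rule that fits every label: sum is odd — true of each 'Accepted' example, false of each 'Rejected' one.
(6,8): 6+8 = 14, lacks this property → Rejected. (6,1): 6+1 = 7, fits → Accepted. (11,13): 11+13 = 24, lacks this property → Rejected.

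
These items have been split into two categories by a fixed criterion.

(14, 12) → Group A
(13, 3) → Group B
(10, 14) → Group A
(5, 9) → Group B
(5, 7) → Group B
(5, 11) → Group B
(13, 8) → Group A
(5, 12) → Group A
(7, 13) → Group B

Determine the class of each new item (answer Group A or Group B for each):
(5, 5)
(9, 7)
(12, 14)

The simplest hypothesis consistent with all the labels is: second is even.
(5, 5): second 5, fails this test → Group B. (9, 7): second 7, fails this test → Group B. (12, 14): second 14, checks out → Group A.

Group B, Group B, Group A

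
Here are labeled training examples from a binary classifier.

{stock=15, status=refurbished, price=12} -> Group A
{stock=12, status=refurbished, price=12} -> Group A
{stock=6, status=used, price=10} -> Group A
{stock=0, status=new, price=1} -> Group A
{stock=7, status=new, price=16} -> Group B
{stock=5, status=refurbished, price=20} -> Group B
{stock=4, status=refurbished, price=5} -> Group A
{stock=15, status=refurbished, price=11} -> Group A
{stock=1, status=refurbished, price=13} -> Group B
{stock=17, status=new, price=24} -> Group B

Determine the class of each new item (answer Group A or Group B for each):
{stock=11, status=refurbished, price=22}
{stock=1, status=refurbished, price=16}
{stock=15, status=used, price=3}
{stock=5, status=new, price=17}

Group B, Group B, Group A, Group B

The distinguishing property — price ≤ 12 — holds for all the 'Group A' cases and none of the 'Group B' cases.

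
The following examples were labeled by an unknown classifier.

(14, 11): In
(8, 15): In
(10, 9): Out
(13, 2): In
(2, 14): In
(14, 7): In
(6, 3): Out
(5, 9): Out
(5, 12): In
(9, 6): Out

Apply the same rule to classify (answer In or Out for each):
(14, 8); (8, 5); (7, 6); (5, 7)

In, Out, Out, Out

One predicate separates the groups cleanly: max ≥ 11.
(14, 8): max 14, passes → In. (8, 5): max 8, doesn't match → Out. (7, 6): max 7, doesn't match → Out. (5, 7): max 7, doesn't match → Out.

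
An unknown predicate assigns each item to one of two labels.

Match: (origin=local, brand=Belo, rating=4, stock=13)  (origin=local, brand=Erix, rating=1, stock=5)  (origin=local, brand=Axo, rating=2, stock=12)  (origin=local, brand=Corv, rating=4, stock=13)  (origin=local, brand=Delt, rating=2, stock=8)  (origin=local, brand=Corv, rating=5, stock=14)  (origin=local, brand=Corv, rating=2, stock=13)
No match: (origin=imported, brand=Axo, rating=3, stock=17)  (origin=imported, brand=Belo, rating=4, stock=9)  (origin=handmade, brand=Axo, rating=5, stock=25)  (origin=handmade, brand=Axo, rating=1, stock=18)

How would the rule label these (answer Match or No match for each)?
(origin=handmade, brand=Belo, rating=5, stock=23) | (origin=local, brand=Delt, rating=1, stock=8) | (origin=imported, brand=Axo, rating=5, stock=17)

The classifier is using: origin is local.
(origin=handmade, brand=Belo, rating=5, stock=23): origin is handmade — fails the rule, so No match.
(origin=local, brand=Delt, rating=1, stock=8): origin is local — qualifies, so Match.
(origin=imported, brand=Axo, rating=5, stock=17): origin is imported — fails the rule, so No match.

No match, Match, No match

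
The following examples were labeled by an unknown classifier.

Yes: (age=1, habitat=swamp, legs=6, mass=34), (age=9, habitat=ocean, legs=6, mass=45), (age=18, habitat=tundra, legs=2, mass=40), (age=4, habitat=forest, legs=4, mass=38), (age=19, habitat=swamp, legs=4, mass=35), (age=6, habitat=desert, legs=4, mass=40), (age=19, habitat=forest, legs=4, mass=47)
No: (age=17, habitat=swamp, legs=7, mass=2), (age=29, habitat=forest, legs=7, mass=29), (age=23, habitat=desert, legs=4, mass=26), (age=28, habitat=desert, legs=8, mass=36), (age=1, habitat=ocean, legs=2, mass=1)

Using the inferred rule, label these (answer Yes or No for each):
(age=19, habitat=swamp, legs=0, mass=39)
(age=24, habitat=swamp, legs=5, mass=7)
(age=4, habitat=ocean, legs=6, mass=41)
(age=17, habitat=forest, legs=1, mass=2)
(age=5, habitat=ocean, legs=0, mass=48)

All 'Yes' examples share one property — legs ≤ 6 AND mass ≥ 29 — and every 'No' example lacks it.
Yes: (age=19, habitat=swamp, legs=0, mass=39), since legs = 0, mass = 39.
No: (age=24, habitat=swamp, legs=5, mass=7), since legs = 5, mass = 7.
Yes: (age=4, habitat=ocean, legs=6, mass=41), since legs = 6, mass = 41.
No: (age=17, habitat=forest, legs=1, mass=2), since legs = 1, mass = 2.
Yes: (age=5, habitat=ocean, legs=0, mass=48), since legs = 0, mass = 48.

Yes, No, Yes, No, Yes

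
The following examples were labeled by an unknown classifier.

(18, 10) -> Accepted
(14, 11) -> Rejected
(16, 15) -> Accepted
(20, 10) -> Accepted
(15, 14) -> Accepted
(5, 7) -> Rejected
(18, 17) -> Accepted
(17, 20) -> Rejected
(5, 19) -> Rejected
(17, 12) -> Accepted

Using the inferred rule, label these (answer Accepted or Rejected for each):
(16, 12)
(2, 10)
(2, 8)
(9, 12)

The pattern is that an item is 'Accepted' exactly when: first > second AND sum ≥ 28.
(16, 12): 16 > 12, 16+12 = 28 — checks out, so Accepted.
(2, 10): 2 < 10, 2+10 = 12 — fails this test, so Rejected.
(2, 8): 2 < 8, 2+8 = 10 — fails this test, so Rejected.
(9, 12): 9 < 12, 9+12 = 21 — fails this test, so Rejected.

Accepted, Rejected, Rejected, Rejected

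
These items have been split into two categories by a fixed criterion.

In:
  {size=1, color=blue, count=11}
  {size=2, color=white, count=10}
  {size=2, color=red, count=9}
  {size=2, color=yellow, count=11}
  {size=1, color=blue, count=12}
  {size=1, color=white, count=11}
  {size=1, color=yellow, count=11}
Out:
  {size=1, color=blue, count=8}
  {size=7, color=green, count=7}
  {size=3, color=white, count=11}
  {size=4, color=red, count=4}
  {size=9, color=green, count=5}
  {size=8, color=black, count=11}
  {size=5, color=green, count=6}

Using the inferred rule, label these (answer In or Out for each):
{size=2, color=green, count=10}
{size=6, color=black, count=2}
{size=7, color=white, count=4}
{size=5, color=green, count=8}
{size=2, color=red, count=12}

In, Out, Out, Out, In

Every 'In' example satisfies: size ≤ 2 AND count ≥ 9. None of the 'Out' examples do.
{size=2, color=green, count=10}: In (size = 2, count = 10). {size=6, color=black, count=2}: Out (size = 6, count = 2). {size=7, color=white, count=4}: Out (size = 7, count = 4). {size=5, color=green, count=8}: Out (size = 5, count = 8). {size=2, color=red, count=12}: In (size = 2, count = 12).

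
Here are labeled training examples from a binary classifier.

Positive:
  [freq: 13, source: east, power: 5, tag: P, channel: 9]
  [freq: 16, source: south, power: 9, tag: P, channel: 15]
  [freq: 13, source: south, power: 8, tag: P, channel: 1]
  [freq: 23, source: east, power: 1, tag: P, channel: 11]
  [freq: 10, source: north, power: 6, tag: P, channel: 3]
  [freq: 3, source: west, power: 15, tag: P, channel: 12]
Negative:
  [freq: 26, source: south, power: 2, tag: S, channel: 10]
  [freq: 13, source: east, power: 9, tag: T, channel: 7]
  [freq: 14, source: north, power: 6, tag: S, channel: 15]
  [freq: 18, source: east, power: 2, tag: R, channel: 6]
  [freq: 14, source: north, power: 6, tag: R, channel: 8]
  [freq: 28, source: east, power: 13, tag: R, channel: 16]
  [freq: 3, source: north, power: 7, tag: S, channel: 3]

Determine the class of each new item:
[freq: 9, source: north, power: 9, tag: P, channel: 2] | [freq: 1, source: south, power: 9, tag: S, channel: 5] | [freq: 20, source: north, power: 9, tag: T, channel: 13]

Positive, Negative, Negative

The classifier is using: tag is P.
[freq: 9, source: north, power: 9, tag: P, channel: 2] → tag is P → Positive. [freq: 1, source: south, power: 9, tag: S, channel: 5] → tag is S → Negative. [freq: 20, source: north, power: 9, tag: T, channel: 13] → tag is T → Negative.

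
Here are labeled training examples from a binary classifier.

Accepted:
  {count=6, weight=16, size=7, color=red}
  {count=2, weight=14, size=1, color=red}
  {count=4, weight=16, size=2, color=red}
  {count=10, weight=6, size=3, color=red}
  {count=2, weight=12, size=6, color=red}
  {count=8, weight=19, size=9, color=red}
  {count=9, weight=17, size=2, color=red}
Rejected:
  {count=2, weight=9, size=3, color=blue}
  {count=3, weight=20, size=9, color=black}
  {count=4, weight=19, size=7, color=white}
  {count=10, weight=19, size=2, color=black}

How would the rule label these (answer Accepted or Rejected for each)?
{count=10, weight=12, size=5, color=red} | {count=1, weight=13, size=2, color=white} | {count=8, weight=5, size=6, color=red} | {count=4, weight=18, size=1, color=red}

The distinguishing property — color is red — holds for all the 'Accepted' cases and none of the 'Rejected' cases.
Accepted: {count=10, weight=12, size=5, color=red}, since color is red.
Rejected: {count=1, weight=13, size=2, color=white}, since color is white.
Accepted: {count=8, weight=5, size=6, color=red}, since color is red.
Accepted: {count=4, weight=18, size=1, color=red}, since color is red.

Accepted, Rejected, Accepted, Accepted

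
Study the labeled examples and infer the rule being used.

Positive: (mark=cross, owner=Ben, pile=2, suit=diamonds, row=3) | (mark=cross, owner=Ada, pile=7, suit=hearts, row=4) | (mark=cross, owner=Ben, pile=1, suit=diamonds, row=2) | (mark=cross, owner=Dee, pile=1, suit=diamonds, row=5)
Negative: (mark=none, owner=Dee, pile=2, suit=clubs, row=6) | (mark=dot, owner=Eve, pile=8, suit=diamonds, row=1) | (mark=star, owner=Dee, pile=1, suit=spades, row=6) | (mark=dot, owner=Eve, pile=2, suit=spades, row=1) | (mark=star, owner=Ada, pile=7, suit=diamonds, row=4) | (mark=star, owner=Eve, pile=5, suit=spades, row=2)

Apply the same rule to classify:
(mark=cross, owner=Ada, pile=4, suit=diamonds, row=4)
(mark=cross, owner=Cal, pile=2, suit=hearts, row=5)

Positive, Positive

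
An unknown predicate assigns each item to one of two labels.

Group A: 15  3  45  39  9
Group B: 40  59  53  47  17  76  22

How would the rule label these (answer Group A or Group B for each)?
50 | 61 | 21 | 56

Group B, Group B, Group A, Group B

'Group A' ⟺ multiple of 3.
50: 50 = 3·16 + 2, doesn't qualify → Group B. 61: 61 = 3·20 + 1, doesn't qualify → Group B. 21: 21 = 3·7, checks out → Group A. 56: 56 = 3·18 + 2, doesn't qualify → Group B.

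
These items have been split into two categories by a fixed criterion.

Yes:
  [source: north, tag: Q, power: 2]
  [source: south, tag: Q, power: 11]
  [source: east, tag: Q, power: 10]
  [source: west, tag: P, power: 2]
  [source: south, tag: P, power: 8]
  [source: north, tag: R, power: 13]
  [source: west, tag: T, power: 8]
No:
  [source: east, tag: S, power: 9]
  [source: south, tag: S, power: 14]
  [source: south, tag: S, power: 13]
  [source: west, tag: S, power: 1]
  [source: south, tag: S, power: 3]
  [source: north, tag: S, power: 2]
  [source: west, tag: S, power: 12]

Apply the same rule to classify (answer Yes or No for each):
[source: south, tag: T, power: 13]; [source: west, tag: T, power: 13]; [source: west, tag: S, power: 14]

Yes, Yes, No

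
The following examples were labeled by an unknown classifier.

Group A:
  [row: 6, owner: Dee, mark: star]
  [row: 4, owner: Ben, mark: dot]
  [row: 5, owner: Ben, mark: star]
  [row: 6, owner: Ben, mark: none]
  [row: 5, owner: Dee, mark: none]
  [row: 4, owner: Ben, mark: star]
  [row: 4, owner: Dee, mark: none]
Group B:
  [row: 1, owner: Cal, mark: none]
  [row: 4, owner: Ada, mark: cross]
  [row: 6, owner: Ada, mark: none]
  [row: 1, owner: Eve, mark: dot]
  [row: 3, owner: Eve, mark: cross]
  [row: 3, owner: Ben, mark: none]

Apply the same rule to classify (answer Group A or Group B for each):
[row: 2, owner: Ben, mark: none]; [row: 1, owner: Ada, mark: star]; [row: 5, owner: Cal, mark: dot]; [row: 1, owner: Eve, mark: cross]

A rule that fits every label: owner is not Ada AND row ≥ 4 — true of each 'Group A' example, false of each 'Group B' one.
[row: 2, owner: Ben, mark: none]: owner is Ben, row = 2, does not pass → Group B.
[row: 1, owner: Ada, mark: star]: owner is Ada, row = 1, does not pass → Group B.
[row: 5, owner: Cal, mark: dot]: owner is Cal, row = 5, passes → Group A.
[row: 1, owner: Eve, mark: cross]: owner is Eve, row = 1, does not pass → Group B.

Group B, Group B, Group A, Group B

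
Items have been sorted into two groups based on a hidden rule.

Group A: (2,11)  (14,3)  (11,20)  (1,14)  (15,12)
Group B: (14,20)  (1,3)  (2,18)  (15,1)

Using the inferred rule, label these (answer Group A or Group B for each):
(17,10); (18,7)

The pattern is that an item is 'Group A' exactly when: sum is odd.
(17,10) → 17+10 = 27 → Group A. (18,7) → 18+7 = 25 → Group A.

Group A, Group A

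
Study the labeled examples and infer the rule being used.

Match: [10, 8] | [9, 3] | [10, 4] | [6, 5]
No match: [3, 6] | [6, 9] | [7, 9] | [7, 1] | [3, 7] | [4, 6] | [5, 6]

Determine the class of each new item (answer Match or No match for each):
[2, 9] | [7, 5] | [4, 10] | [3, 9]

No match, Match, No match, No match

The pattern is that an item is 'Match' exactly when: first > second AND sum ≥ 9.
[2, 9]: 2 < 9, 2+9 = 11 — doesn't match, so No match.
[7, 5]: 7 > 5, 7+5 = 12 — passes, so Match.
[4, 10]: 4 < 10, 4+10 = 14 — doesn't match, so No match.
[3, 9]: 3 < 9, 3+9 = 12 — doesn't match, so No match.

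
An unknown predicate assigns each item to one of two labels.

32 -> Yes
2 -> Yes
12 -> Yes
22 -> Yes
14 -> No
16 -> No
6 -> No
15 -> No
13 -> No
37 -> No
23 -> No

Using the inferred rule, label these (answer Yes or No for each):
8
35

All 'Yes' examples share one property — ends in digit 2 — and every 'No' example lacks it.
8: last digit 8 — fails the rule, so No. 35: last digit 5 — fails the rule, so No.

No, No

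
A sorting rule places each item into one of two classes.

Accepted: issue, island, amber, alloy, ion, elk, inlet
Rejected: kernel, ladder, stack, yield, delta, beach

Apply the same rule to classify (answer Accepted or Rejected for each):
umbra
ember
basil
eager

Accepted, Accepted, Rejected, Accepted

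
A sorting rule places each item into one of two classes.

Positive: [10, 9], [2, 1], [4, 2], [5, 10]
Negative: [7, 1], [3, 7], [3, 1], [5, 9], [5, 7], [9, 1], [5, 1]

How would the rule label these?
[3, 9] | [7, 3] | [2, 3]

Negative, Negative, Positive

Looking at the examples, the only property every 'Positive' case has and every 'Negative' case lacks is: product is even.
[3, 9]: Negative (3·9 = 27). [7, 3]: Negative (7·3 = 21). [2, 3]: Positive (2·3 = 6).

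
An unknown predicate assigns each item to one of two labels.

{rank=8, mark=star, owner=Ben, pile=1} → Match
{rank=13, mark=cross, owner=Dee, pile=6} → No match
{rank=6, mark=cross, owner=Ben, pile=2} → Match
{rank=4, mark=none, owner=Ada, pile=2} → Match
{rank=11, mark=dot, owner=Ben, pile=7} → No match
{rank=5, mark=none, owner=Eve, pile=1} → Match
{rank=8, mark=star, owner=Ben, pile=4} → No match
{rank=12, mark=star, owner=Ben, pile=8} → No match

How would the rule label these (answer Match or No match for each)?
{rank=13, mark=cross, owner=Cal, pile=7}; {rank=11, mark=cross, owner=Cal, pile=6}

No match, No match

'Match' ⟺ pile ≤ 2.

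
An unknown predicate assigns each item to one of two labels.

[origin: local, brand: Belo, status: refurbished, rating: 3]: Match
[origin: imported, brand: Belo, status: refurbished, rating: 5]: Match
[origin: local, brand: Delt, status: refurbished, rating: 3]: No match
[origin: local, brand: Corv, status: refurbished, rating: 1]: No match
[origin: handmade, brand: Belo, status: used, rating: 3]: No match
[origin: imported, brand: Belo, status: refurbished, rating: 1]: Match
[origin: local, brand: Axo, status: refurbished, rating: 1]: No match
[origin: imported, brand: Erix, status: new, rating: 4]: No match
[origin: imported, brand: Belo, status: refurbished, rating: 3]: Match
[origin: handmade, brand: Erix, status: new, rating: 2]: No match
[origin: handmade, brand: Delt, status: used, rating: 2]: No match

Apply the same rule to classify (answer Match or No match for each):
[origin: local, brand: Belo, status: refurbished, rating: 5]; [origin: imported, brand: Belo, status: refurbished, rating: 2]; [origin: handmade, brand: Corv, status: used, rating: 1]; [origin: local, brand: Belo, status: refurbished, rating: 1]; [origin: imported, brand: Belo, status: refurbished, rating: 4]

Match, Match, No match, Match, Match

The common property of the 'Match' items is: brand is Belo AND status is refurbished. No 'No match' item has it.
[origin: local, brand: Belo, status: refurbished, rating: 5]: Match (brand is Belo, status is refurbished). [origin: imported, brand: Belo, status: refurbished, rating: 2]: Match (brand is Belo, status is refurbished). [origin: handmade, brand: Corv, status: used, rating: 1]: No match (brand is Corv, status is used). [origin: local, brand: Belo, status: refurbished, rating: 1]: Match (brand is Belo, status is refurbished). [origin: imported, brand: Belo, status: refurbished, rating: 4]: Match (brand is Belo, status is refurbished).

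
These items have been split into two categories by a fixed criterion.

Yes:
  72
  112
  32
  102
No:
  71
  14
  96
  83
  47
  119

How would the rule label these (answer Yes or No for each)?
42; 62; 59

Yes, Yes, No

'Yes' ⟺ ends in digit 2.
Yes: 42, since last digit 2. Yes: 62, since last digit 2. No: 59, since last digit 9.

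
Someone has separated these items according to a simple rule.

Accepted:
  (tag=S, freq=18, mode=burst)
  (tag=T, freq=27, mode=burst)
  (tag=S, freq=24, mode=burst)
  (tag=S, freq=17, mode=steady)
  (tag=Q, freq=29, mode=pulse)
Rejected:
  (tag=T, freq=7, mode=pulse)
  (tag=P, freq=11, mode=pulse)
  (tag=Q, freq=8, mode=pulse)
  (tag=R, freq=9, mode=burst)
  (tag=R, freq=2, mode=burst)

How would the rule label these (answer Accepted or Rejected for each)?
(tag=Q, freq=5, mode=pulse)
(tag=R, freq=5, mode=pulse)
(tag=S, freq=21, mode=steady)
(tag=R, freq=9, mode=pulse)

One predicate separates the groups cleanly: freq ≥ 17.

Rejected, Rejected, Accepted, Rejected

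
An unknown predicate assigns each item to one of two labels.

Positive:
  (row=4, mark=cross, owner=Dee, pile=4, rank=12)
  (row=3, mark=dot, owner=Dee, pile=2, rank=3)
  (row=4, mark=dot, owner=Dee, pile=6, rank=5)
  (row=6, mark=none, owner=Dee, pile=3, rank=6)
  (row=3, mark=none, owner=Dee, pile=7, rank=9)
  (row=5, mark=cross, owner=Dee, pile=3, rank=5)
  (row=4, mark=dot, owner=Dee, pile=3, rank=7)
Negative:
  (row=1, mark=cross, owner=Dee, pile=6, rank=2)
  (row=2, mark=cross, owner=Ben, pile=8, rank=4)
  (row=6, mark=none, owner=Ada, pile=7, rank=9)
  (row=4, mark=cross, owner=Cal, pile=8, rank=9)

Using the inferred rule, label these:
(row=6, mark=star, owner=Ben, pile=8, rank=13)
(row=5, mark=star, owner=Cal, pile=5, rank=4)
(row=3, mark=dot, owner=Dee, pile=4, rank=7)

The pattern is that an item is 'Positive' exactly when: owner is Dee AND row ≥ 2.
(row=6, mark=star, owner=Ben, pile=8, rank=13) → owner is Ben, row = 6 → Negative.
(row=5, mark=star, owner=Cal, pile=5, rank=4) → owner is Cal, row = 5 → Negative.
(row=3, mark=dot, owner=Dee, pile=4, rank=7) → owner is Dee, row = 3 → Positive.

Negative, Negative, Positive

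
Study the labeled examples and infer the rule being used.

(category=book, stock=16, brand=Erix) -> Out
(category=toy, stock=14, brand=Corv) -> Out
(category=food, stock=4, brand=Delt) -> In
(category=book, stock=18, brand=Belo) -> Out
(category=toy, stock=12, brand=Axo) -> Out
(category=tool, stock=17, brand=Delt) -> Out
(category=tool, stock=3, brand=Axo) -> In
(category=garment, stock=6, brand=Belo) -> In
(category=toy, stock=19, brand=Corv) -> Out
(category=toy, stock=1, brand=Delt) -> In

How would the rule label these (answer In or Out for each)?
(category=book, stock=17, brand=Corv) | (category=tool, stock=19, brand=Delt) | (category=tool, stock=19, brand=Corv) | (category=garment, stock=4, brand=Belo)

Out, Out, Out, In

The rule appears to be: stock ≤ 6.
(category=book, stock=17, brand=Corv): Out (stock = 17). (category=tool, stock=19, brand=Delt): Out (stock = 19). (category=tool, stock=19, brand=Corv): Out (stock = 19). (category=garment, stock=4, brand=Belo): In (stock = 4).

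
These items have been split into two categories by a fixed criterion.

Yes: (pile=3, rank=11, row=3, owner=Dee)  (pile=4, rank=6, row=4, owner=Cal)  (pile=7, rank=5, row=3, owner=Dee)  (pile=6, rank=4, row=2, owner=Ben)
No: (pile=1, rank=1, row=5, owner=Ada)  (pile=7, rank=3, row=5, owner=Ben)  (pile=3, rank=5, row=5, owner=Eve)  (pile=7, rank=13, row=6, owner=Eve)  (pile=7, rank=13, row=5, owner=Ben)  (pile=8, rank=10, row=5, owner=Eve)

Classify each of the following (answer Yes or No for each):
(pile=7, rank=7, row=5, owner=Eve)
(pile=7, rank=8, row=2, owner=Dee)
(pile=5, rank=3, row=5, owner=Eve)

The classifier is using: row ≤ 4.
No: (pile=7, rank=7, row=5, owner=Eve), since row = 5.
Yes: (pile=7, rank=8, row=2, owner=Dee), since row = 2.
No: (pile=5, rank=3, row=5, owner=Eve), since row = 5.

No, Yes, No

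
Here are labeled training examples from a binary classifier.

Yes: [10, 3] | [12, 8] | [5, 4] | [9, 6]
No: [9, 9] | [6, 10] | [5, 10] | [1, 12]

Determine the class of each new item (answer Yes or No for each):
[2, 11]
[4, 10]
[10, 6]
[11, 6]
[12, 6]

The common property of the 'Yes' items is: first > second. No 'No' item has it.
No: [2, 11], since 2 < 11.
No: [4, 10], since 4 < 10.
Yes: [10, 6], since 10 > 6.
Yes: [11, 6], since 11 > 6.
Yes: [12, 6], since 12 > 6.

No, No, Yes, Yes, Yes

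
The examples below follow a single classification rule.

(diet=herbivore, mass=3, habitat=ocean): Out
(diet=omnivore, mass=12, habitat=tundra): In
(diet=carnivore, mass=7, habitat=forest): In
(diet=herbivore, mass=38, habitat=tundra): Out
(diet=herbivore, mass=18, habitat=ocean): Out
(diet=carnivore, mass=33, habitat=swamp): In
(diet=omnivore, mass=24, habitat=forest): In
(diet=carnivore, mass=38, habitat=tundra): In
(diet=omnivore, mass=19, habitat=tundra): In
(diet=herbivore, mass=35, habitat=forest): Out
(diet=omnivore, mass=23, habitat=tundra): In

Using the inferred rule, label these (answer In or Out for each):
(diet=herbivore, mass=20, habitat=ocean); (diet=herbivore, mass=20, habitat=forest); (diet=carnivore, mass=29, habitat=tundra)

Out, Out, In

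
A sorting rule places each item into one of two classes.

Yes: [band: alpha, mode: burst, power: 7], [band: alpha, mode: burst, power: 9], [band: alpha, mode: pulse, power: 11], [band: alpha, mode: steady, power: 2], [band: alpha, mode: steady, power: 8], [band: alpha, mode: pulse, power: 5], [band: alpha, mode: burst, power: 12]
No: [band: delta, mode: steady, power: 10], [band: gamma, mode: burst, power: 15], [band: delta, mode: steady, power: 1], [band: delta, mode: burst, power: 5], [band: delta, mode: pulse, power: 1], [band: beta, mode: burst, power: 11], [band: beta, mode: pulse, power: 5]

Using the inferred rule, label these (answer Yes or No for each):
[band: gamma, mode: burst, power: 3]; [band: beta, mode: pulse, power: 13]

One predicate separates the groups cleanly: band is alpha.
[band: gamma, mode: burst, power: 3]: band is gamma, fails the rule → No. [band: beta, mode: pulse, power: 13]: band is beta, fails the rule → No.

No, No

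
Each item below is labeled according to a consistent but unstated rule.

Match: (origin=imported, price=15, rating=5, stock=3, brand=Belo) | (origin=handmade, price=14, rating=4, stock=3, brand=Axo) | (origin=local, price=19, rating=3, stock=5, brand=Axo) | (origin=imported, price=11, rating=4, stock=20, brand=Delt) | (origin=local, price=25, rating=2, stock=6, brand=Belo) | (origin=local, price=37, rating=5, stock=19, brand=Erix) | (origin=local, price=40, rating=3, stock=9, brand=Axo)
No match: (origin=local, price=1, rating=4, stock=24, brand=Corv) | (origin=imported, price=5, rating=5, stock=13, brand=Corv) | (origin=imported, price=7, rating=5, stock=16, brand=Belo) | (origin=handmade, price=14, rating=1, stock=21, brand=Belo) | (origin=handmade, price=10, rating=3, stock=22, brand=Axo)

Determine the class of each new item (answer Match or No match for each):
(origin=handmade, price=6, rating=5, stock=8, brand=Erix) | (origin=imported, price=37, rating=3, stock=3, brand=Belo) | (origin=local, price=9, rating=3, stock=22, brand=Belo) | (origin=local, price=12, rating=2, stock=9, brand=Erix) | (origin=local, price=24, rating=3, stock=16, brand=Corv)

No match, Match, No match, Match, Match

Every 'Match' example satisfies: price ≥ 11 AND rating ≥ 2. None of the 'No match' examples do.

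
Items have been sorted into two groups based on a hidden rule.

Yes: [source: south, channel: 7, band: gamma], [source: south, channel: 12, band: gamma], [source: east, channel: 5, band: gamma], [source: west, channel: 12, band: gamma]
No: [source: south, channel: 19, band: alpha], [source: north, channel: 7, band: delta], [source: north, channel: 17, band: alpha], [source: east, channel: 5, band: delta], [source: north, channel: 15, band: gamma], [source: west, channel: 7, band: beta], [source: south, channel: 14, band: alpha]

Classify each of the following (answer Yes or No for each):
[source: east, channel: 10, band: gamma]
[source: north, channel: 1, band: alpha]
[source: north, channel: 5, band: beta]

Yes, No, No

The common property of the 'Yes' items is: band is gamma AND channel ≤ 12. No 'No' item has it.
[source: east, channel: 10, band: gamma] — band is gamma, channel = 10, hence Yes. [source: north, channel: 1, band: alpha] — band is alpha, channel = 1, hence No. [source: north, channel: 5, band: beta] — band is beta, channel = 5, hence No.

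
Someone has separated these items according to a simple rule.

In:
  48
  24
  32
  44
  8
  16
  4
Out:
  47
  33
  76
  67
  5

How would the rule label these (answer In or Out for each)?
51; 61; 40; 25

The pattern is that an item is 'In' exactly when: even AND at most 48.
51: 51 is odd, 51 > 48, does not pass → Out.
61: 61 is odd, 61 > 48, does not pass → Out.
40: 40 is even, 40 ≤ 48, meets the rule → In.
25: 25 is odd, 25 ≤ 48, does not pass → Out.

Out, Out, In, Out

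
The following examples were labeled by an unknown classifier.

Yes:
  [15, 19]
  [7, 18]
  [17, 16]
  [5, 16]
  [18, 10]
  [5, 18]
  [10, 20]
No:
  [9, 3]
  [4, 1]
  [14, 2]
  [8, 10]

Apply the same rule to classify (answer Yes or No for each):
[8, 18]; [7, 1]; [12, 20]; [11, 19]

Yes, No, Yes, Yes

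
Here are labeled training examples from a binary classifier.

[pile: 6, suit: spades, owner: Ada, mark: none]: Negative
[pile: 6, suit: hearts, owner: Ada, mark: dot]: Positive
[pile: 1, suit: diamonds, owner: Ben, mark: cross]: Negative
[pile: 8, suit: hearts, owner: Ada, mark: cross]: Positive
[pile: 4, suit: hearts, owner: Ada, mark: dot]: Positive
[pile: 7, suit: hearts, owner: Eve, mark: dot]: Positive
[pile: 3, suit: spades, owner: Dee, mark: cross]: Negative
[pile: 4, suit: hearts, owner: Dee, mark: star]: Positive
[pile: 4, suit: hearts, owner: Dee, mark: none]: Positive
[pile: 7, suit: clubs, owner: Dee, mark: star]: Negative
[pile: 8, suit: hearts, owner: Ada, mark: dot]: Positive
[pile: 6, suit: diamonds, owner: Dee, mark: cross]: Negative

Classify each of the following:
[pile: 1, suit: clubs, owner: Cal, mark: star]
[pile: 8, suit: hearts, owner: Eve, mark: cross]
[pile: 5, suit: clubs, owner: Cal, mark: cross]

Negative, Positive, Negative

Every 'Positive' example satisfies: suit is hearts. None of the 'Negative' examples do.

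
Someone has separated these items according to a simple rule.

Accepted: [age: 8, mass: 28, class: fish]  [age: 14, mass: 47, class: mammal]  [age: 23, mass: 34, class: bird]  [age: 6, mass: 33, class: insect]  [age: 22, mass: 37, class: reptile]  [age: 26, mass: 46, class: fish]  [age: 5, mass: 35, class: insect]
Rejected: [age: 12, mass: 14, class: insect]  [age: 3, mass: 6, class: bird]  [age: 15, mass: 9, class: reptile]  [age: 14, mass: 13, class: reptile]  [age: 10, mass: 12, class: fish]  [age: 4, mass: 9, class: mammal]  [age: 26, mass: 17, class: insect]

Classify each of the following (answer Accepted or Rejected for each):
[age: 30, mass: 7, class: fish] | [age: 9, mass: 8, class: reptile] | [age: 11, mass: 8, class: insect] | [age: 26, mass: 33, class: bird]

The common property of the 'Accepted' items is: mass ≥ 28. No 'Rejected' item has it.
[age: 30, mass: 7, class: fish]: mass = 7, does not pass → Rejected. [age: 9, mass: 8, class: reptile]: mass = 8, does not pass → Rejected. [age: 11, mass: 8, class: insect]: mass = 8, does not pass → Rejected. [age: 26, mass: 33, class: bird]: mass = 33, meets the rule → Accepted.

Rejected, Rejected, Rejected, Accepted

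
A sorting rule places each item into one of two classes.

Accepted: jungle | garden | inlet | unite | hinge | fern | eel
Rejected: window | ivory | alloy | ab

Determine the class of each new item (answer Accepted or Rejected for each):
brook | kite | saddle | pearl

Rejected, Accepted, Accepted, Accepted

Checking candidate rules against both groups, what survives is: contains 'e'.
brook: no 'e', doesn't qualify → Rejected.
kite: has 'e', satisfies this → Accepted.
saddle: has 'e', satisfies this → Accepted.
pearl: has 'e', satisfies this → Accepted.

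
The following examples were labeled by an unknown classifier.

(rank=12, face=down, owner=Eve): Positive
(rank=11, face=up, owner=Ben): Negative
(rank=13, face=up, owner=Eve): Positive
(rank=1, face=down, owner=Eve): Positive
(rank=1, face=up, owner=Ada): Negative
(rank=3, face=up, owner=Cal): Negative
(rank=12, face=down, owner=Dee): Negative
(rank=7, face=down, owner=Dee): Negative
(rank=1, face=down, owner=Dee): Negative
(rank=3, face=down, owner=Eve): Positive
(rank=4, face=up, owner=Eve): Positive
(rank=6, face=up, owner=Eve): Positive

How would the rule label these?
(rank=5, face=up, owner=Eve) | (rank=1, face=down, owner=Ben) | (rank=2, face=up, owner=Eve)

Positive, Negative, Positive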